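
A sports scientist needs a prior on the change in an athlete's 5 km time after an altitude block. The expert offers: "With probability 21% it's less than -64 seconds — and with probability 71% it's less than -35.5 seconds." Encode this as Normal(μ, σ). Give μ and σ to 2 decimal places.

μ = -47.10, σ = 20.96

The p-quantile of Normal(μ,σ) is μ + z_p·σ, with z_{0.21} = -0.8064 and z_{0.71} = 0.5534.
Eliminate σ: μ = (z₂·x₁ − z₁·x₂)/(z₂ − z₁) = (0.5534·-64 − (-0.8064)·-35.5)/1.36 = -47.10.
Then σ = (x₂ − x₁)/(z₂ − z₁) = (-35.5 − -64)/1.36 = 20.96.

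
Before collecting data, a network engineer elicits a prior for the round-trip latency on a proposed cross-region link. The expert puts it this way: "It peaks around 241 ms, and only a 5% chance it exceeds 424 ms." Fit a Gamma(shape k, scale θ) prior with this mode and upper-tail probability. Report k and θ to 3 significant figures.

Gamma(k,θ) with k>1 has mode (k−1)θ, so θ = 241/(k−1).
Need P(X < 424) = 0.95 with θ tied to k this way. Start at k = 2, θ = 241: P(X<424) ≈ 0.525.
Too low — raise k to concentrate. Iterating converges to k ≈ 9.74.
Then θ = 241/(9.74−1) ≈ 27.6.

k ≈ 9.74, θ ≈ 27.6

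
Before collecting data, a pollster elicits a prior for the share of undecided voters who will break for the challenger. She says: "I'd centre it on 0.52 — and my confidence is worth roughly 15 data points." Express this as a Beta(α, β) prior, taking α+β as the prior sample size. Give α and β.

Under the effective-sample-size interpretation, Beta(α, β) has prior mean α/(α+β) and prior sample size α+β.
So α+β = 15 and α/(α+β) = 0.52, giving α = 0.52·15 = 7.8 and β = 15 − 7.8 = 7.2.

α = 7.8, β = 7.2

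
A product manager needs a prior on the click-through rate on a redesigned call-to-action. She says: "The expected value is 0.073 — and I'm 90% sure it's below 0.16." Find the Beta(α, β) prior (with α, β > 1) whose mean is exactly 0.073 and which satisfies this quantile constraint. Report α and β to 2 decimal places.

α ≈ 1.15, β ≈ 14.59

With mean 0.073 fixed, write α = 0.073s, β = 0.927s where s = α+β.
Need P(θ < 0.16) = 0.9 under Beta(0.073s, 0.927s). Normal approximation: (q−m)/√(m(1−m)/s) ≈ z_{0.9} = 1.28, so s ≈ 0.073·0.927·(1.28)²/(0.16−0.073)² = 14.7.
At s = 14.7: P(θ<0.16) ≈ 0.895. Adjusting to match 0.9 gives s ≈ 15.74.
So α = 0.073·15.74 ≈ 1.15, β = 0.927·15.74 ≈ 14.59.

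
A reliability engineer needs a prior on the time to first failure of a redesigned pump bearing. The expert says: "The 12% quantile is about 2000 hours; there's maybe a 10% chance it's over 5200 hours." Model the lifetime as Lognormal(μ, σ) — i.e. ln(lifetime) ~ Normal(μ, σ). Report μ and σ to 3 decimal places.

If T ~ Lognormal(μ,σ) then ln T ~ Normal(μ,σ), so the p-quantile of ln T is μ + z_p·σ.
ln(2000) = 7.601 and ln(5200) = 8.556; z_{0.12} = -1.175, z_{0.9} = 1.282.
σ = (8.556 − 7.601)/(1.282 − (-1.175)) = 0.389.
μ = 7.601 − (-1.175)·0.389 = 8.058.

μ ≈ 8.058, σ ≈ 0.389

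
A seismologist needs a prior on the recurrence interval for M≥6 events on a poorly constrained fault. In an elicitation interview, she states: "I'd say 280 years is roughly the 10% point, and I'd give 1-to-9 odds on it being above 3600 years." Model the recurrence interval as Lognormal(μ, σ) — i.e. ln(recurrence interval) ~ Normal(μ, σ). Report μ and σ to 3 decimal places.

If T ~ Lognormal(μ,σ) then ln T ~ Normal(μ,σ), so the p-quantile of ln T is μ + z_p·σ.
ln(280) = 5.635 and ln(3600) = 8.189; z_{0.1} = -1.282, z_{0.9} = 1.282.
σ = (8.189 − 5.635)/(1.282 − (-1.282)) = 0.996.
μ = 5.635 − (-1.282)·0.996 = 6.912.

μ ≈ 6.912, σ ≈ 0.996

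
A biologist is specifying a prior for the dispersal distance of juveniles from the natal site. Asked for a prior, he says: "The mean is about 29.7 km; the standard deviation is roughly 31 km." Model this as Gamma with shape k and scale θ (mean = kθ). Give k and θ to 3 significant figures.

For Gamma(k, scale θ): mean = kθ, variance = kθ², so CV = 1/√k.
CV = SD/mean = 31/29.7 = 1.044, hence k = 1/CV² = 0.918.
Then θ = mean/k = 29.7/0.918 = 32.4.

k ≈ 0.918, θ ≈ 32.4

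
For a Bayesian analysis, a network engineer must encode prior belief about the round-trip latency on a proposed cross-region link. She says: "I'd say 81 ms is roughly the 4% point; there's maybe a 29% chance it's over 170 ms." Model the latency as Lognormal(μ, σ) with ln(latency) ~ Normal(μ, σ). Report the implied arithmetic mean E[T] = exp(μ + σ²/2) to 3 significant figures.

If T ~ Lognormal(μ,σ) then ln T ~ Normal(μ,σ), so the p-quantile of ln T is μ + z_p·σ.
ln(81) = 4.394 and ln(170) = 5.136; z_{0.04} = -1.751, z_{0.71} = 0.5534.
σ = (5.136 − 4.394)/(0.5534 − (-1.751)) = 0.322.
μ = 4.394 − (-1.751)·0.322 = 4.958.
E[T] = exp(μ + σ²/2) = exp(4.958 + 0.0518) = 150 ms.

E[T] ≈ 150 ms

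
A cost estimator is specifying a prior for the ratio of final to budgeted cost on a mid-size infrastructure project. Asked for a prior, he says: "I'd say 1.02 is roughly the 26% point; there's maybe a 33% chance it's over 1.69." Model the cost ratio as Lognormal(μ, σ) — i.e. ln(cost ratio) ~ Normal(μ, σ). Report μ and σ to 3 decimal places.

If T ~ Lognormal(μ,σ) then ln T ~ Normal(μ,σ), so the p-quantile of ln T is μ + z_p·σ.
ln(1.02) = 0.0198 and ln(1.69) = 0.5247; z_{0.26} = -0.6433, z_{0.67} = 0.4399.
σ = (0.5247 − 0.0198)/(0.4399 − (-0.6433)) = 0.466.
μ = 0.0198 − (-0.6433)·0.466 = 0.320.

μ ≈ 0.320, σ ≈ 0.466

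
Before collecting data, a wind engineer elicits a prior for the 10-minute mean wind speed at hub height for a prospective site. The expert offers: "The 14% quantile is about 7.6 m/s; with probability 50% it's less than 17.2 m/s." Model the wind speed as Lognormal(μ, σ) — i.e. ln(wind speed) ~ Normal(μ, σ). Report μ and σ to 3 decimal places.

If T ~ Lognormal(μ,σ) then ln T ~ Normal(μ,σ), so the p-quantile of ln T is μ + z_p·σ.
ln(7.6) = 2.028 and ln(17.2) = 2.845; z_{0.14} = -1.08, z_{0.5} = 0.
σ = (2.845 − 2.028)/(0 − (-1.08)) = 0.756.
μ = 2.028 − (-1.08)·0.756 = 2.845.

μ ≈ 2.845, σ ≈ 0.756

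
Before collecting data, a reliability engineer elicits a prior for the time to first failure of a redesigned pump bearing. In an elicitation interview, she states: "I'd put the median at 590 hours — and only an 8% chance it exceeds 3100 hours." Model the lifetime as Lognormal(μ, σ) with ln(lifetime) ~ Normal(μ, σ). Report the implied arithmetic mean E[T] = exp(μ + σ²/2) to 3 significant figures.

E[T] ≈ 1180 hours

If T ~ Lognormal(μ,σ) then ln T ~ Normal(μ,σ), so the p-quantile of ln T is μ + z_p·σ.
ln(590) = 6.38 and ln(3100) = 8.039; z_{0.5} = 0, z_{0.92} = 1.405.
σ = (8.039 − 6.38)/(1.405 − (0)) = 1.181.
μ = 6.38 − (0)·1.181 = 6.380.
E[T] = exp(μ + σ²/2) = exp(6.380 + 0.6971) = 1180 hours.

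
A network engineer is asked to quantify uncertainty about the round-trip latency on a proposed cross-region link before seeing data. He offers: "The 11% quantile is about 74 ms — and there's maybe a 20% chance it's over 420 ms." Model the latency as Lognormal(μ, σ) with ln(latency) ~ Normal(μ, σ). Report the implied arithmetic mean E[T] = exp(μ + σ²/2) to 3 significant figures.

If T ~ Lognormal(μ,σ) then ln T ~ Normal(μ,σ), so the p-quantile of ln T is μ + z_p·σ.
ln(74) = 4.304 and ln(420) = 6.04; z_{0.11} = -1.227, z_{0.8} = 0.8416.
σ = (6.04 − 4.304)/(0.8416 − (-1.227)) = 0.839.
μ = 4.304 − (-1.227)·0.839 = 5.334.
E[T] = exp(μ + σ²/2) = exp(5.334 + 0.3524) = 295 ms.

E[T] ≈ 295 ms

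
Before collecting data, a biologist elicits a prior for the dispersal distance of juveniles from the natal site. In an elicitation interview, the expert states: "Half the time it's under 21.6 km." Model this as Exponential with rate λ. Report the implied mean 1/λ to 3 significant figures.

Exponential median = ln 2 / λ, so λ = ln 2 / 21.6 = 0.0321.
Mean = 1/λ = 31.2 km.

mean ≈ 31.2 km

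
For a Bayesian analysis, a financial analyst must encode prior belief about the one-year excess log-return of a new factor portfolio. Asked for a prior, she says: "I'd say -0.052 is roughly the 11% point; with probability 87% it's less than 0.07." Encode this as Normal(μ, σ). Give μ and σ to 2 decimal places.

μ = 0.01, σ = 0.05

The p-quantile of Normal(μ,σ) is μ + z_p·σ, with z_{0.11} = -1.227 and z_{0.87} = 1.126.
Eliminate σ: μ = (z₂·x₁ − z₁·x₂)/(z₂ − z₁) = (1.126·-0.052 − (-1.227)·0.07)/2.353 = 0.01.
Then σ = (x₂ − x₁)/(z₂ − z₁) = (0.07 − -0.052)/2.353 = 0.05.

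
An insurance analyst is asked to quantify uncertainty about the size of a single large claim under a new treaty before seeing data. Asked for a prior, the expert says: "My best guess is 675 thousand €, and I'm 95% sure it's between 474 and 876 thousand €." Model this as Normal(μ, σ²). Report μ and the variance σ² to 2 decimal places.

A symmetric 95% interval runs μ ± z·σ with z = 1.96.
Half-width = 201, so σ = 201/1.96 = 102.553 and σ² = 10517.10.
μ is the stated best guess, 675.00.

μ = 675.00, σ² = 10517.10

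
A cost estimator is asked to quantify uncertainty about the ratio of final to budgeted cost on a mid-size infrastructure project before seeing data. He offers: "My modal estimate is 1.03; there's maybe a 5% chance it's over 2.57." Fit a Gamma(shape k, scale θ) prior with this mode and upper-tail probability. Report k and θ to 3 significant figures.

Gamma(k,θ) with k>1 has mode (k−1)θ, so θ = 1.03/(k−1).
Need P(X < 2.57) = 0.95 with θ tied to k this way. Start at k = 2, θ = 1.03: P(X<2.57) ≈ 0.712.
Too low — raise k to concentrate. Iterating converges to k ≈ 4.25.
Then θ = 1.03/(4.25−1) ≈ 0.317.

k ≈ 4.25, θ ≈ 0.317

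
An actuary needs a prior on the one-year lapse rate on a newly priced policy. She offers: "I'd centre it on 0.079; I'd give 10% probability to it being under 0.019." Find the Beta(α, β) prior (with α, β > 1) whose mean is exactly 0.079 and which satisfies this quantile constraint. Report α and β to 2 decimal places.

α ≈ 1.72, β ≈ 20.00

With mean 0.079 fixed, write α = 0.079s, β = 0.921s where s = α+β.
Need P(θ < 0.019) = 0.1 under Beta(0.079s, 0.921s). Normal approximation: (q−m)/√(m(1−m)/s) ≈ z_{0.1} = -1.28, so s ≈ 0.079·0.921·(-1.28)²/(0.019−0.079)² = 33.2.
At s = 33.2: P(θ<0.019) ≈ 0.045. Adjusting to match 0.1 gives s ≈ 21.72.
So α = 0.079·21.72 ≈ 1.72, β = 0.921·21.72 ≈ 20.00.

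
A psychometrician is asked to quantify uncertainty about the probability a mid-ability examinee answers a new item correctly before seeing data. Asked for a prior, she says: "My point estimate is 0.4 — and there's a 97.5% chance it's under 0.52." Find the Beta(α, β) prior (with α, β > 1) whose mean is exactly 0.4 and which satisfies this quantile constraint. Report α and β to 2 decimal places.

α ≈ 26.30, β ≈ 39.45

With mean 0.4 fixed, write α = 0.4s, β = 0.6s where s = α+β.
Need P(θ < 0.52) = 0.975 under Beta(0.4s, 0.6s). Normal approximation: (q−m)/√(m(1−m)/s) ≈ z_{0.975} = 1.96, so s ≈ 0.4·0.6·(1.96)²/(0.52−0.4)² = 64.0.
At s = 64.0: P(θ<0.52) ≈ 0.973. Adjusting to match 0.975 gives s ≈ 65.74.
So α = 0.4·65.74 ≈ 26.30, β = 0.6·65.74 ≈ 39.45.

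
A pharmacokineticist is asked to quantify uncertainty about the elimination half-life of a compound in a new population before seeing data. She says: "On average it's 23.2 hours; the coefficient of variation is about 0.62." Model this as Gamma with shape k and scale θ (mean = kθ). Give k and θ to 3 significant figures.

For Gamma(k, scale θ): mean = kθ, variance = kθ², so CV = 1/√k.
CV = 0.62, hence k = 1/CV² = 2.6.
Then θ = mean/k = 23.2/2.6 = 8.92.

k ≈ 2.6, θ ≈ 8.92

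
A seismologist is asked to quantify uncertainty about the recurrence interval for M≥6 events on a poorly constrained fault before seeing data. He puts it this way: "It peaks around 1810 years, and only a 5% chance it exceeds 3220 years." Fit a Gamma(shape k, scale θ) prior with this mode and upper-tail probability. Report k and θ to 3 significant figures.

Gamma(k,θ) with k>1 has mode (k−1)θ, so θ = 1810/(k−1).
Need P(X < 3220) = 0.95 with θ tied to k this way. Start at k = 2, θ = 1810: P(X<3220) ≈ 0.531.
Too low — raise k to concentrate. Iterating converges to k ≈ 9.4.
Then θ = 1810/(9.4−1) ≈ 215.

k ≈ 9.4, θ ≈ 215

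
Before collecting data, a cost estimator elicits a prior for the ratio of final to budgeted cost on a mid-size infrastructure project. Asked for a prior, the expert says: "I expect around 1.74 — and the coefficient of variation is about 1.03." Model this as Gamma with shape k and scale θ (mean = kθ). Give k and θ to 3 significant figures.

k ≈ 0.943, θ ≈ 1.85

For Gamma(k, scale θ): mean = kθ, variance = kθ², so CV = 1/√k.
CV = 1.03, hence k = 1/CV² = 0.943.
Then θ = mean/k = 1.74/0.943 = 1.85.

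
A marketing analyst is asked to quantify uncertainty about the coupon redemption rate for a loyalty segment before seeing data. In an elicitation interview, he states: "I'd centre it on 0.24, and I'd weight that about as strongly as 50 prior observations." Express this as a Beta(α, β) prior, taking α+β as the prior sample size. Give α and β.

α = 12, β = 38

Under the effective-sample-size interpretation, Beta(α, β) has prior mean α/(α+β) and prior sample size α+β.
So α+β = 50 and α/(α+β) = 0.24, giving α = 0.24·50 = 12 and β = 50 − 12 = 38.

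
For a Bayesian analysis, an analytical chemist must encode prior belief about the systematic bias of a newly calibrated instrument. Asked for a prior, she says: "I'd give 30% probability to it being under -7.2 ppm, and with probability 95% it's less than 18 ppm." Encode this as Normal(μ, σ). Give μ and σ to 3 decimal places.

The p-quantile of Normal(μ,σ) is μ + z_p·σ, with z_{0.3} = -0.5244 and z_{0.95} = 1.645.
Eliminate σ: μ = (z₂·x₁ − z₁·x₂)/(z₂ − z₁) = (1.645·-7.2 − (-0.5244)·18)/2.169 = -1.108.
Then σ = (x₂ − x₁)/(z₂ − z₁) = (18 − -7.2)/2.169 = 11.617.

μ = -1.108, σ = 11.617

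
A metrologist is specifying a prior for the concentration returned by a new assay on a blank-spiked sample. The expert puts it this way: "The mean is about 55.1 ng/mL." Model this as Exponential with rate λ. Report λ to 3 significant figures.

Exponential mean = 1/λ, so λ = 1/55.1 = 0.0181.

λ ≈ 0.0181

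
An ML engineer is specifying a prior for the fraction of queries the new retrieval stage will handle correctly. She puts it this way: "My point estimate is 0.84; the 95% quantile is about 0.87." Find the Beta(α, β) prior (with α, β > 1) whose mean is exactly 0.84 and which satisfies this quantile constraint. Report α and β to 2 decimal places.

α ≈ 315.83, β ≈ 60.16

With mean 0.84 fixed, write α = 0.84s, β = 0.16s where s = α+β.
Need P(θ < 0.87) = 0.95 under Beta(0.84s, 0.16s). Normal approximation: (q−m)/√(m(1−m)/s) ≈ z_{0.95} = 1.64, so s ≈ 0.84·0.16·(1.64)²/(0.87−0.84)² = 404.0.
At s = 404.0: P(θ<0.87) ≈ 0.956. Adjusting to match 0.95 gives s ≈ 375.99.
So α = 0.84·375.99 ≈ 315.83, β = 0.16·375.99 ≈ 60.16.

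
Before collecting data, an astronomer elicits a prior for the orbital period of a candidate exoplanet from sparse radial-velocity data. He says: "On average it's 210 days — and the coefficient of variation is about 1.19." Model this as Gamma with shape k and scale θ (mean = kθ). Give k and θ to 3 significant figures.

For Gamma(k, scale θ): mean = kθ, variance = kθ², so CV = 1/√k.
CV = 1.19, hence k = 1/CV² = 0.706.
Then θ = mean/k = 210/0.706 = 297.

k ≈ 0.706, θ ≈ 297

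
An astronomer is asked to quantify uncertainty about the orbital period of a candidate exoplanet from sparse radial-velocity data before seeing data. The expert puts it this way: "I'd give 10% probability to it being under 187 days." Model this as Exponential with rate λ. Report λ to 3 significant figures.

λ ≈ 0.000563

P(T < 187.0) = 1 − e^(−λ·187.0) = 0.1, so λ = −ln(1−0.1)/187.0 = −ln(0.9)/187.0 = 0.000563.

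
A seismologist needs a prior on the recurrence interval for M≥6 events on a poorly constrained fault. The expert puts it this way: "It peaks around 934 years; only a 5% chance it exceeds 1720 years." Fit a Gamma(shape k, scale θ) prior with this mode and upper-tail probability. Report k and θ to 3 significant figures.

Gamma(k,θ) with k>1 has mode (k−1)θ, so θ = 934/(k−1).
Need P(X < 1720) = 0.95 with θ tied to k this way. Start at k = 2, θ = 934: P(X<1720) ≈ 0.549.
Too low — raise k to concentrate. Iterating converges to k ≈ 8.47.
Then θ = 934/(8.47−1) ≈ 125.

k ≈ 8.47, θ ≈ 125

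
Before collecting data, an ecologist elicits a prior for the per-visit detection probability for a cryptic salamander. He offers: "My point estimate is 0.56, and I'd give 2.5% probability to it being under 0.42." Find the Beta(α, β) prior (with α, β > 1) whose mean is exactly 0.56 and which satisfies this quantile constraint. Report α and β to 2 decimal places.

With mean 0.56 fixed, write α = 0.56s, β = 0.44s where s = α+β.
Need P(θ < 0.42) = 0.025 under Beta(0.56s, 0.44s). Normal approximation: (q−m)/√(m(1−m)/s) ≈ z_{0.025} = -1.96, so s ≈ 0.56·0.44·(-1.96)²/(0.42−0.56)² = 48.3.
At s = 48.3: P(θ<0.42) ≈ 0.025. Adjusting to match 0.025 gives s ≈ 48.49.
So α = 0.56·48.49 ≈ 27.15, β = 0.44·48.49 ≈ 21.34.

α ≈ 27.15, β ≈ 21.34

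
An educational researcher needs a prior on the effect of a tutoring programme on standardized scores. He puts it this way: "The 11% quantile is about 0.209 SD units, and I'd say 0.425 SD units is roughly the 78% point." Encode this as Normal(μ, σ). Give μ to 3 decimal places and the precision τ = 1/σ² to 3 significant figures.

For Normal(μ,σ), the p-quantile is μ + z_p·σ. Here z_{0.11} = -1.227, z_{0.78} = 0.7722.
So 0.209 = μ − 1.227σ and 0.425 = μ + 0.7722σ.
Subtracting: σ = (0.425 − 0.209)/(0.7722 − (-1.227)) = 0.108.
Then μ = 0.209 − (-1.227)·0.108 = 0.342.
Precision τ = 1/σ² = 1/0.1081² = 85.6.

μ = 0.342, τ = 85.6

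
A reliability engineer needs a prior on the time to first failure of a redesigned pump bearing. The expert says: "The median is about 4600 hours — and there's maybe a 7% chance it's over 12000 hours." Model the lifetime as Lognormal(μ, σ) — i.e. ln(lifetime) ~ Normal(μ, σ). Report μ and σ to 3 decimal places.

μ ≈ 8.434, σ ≈ 0.650

If T ~ Lognormal(μ,σ) then ln T ~ Normal(μ,σ), so the p-quantile of ln T is μ + z_p·σ.
ln(4600) = 8.434 and ln(12000) = 9.393; z_{0.5} = 0, z_{0.93} = 1.476.
σ = (9.393 − 8.434)/(1.476 − (0)) = 0.650.
μ = 8.434 − (0)·0.650 = 8.434.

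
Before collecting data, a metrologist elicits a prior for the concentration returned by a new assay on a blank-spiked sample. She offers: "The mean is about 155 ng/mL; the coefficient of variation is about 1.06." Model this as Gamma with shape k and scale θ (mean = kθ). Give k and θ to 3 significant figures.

k ≈ 0.89, θ ≈ 174

For Gamma(k, scale θ): mean = kθ, variance = kθ², so CV = 1/√k.
CV = 1.06, hence k = 1/CV² = 0.89.
Then θ = mean/k = 155/0.89 = 174.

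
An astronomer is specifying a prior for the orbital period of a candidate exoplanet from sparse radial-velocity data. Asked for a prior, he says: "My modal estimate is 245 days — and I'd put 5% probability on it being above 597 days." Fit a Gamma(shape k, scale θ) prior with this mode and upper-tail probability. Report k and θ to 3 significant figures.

k ≈ 4.43, θ ≈ 71.4

Gamma(k,θ) with k>1 has mode (k−1)θ, so θ = 245/(k−1).
Need P(X < 597) = 0.95 with θ tied to k this way. Start at k = 2, θ = 245: P(X<597) ≈ 0.699.
Too low — raise k to concentrate. Iterating converges to k ≈ 4.43.
Then θ = 245/(4.43−1) ≈ 71.4.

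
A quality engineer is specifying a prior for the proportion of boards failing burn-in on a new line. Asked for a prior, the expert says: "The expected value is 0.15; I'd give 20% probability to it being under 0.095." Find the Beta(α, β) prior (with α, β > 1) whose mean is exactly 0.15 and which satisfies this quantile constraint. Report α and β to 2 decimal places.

α ≈ 4.64, β ≈ 26.31

With mean 0.15 fixed, write α = 0.15s, β = 0.85s where s = α+β.
Need P(θ < 0.095) = 0.2 under Beta(0.15s, 0.85s). Normal approximation: (q−m)/√(m(1−m)/s) ≈ z_{0.2} = -0.842, so s ≈ 0.15·0.85·(-0.842)²/(0.095−0.15)² = 29.9.
At s = 29.9: P(θ<0.095) ≈ 0.206. Adjusting to match 0.2 gives s ≈ 30.95.
So α = 0.15·30.95 ≈ 4.64, β = 0.85·30.95 ≈ 26.31.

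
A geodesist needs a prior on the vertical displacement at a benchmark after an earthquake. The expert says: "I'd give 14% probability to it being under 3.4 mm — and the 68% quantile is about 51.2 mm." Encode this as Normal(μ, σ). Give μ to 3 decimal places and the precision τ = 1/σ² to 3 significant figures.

The p-quantile of Normal(μ,σ) is μ + z_p·σ, with z_{0.14} = -1.08 and z_{0.68} = 0.4677.
Eliminate σ: μ = (z₂·x₁ − z₁·x₂)/(z₂ − z₁) = (0.4677·3.4 − (-1.08)·51.2)/1.548 = 36.758.
Then σ = (x₂ − x₁)/(z₂ − z₁) = (51.2 − 3.4)/1.548 = 30.878.
Precision τ = 1/σ² = 1/30.88² = 0.00105.

μ = 36.758, τ = 0.00105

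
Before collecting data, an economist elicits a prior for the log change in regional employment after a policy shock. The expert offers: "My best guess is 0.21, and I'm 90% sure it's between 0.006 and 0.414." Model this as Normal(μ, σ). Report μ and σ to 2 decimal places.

μ = 0.21, σ = 0.12

A symmetric 90% interval runs μ ± z·σ with z = 1.645.
Half-width = 0.204, so σ = 0.204/1.645 = 0.12.
μ is the stated best guess, 0.21.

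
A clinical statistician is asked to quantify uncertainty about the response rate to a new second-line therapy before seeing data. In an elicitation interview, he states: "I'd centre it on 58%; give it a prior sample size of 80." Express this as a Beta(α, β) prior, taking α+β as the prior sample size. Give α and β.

α = 46.4, β = 33.6

Under the effective-sample-size interpretation, Beta(α, β) has prior mean α/(α+β) and prior sample size α+β.
So α+β = 80 and α/(α+β) = 0.58, giving α = 0.58·80 = 46.4 and β = 80 − 46.4 = 33.6.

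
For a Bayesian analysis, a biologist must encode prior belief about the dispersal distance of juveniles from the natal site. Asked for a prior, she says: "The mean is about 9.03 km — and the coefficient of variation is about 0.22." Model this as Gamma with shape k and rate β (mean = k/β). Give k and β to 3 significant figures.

For Gamma(k, rate β): mean = k/β, variance = k/β², so CV = 1/√k.
CV = 0.22, hence k = 1/CV² = 20.7.
Then β = k/mean = 20.7/9.03 = 2.29.

k ≈ 20.7, β ≈ 2.29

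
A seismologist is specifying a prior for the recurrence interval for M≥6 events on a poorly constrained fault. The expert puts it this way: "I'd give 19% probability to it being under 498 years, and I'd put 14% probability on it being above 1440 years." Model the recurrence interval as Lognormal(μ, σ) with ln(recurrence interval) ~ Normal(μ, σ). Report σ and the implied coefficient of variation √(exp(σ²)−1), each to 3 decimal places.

σ ≈ 0.542, CV ≈ 0.585

If T ~ Lognormal(μ,σ) then ln T ~ Normal(μ,σ), so the p-quantile of ln T is μ + z_p·σ.
ln(498) = 6.211 and ln(1440) = 7.272; z_{0.19} = -0.8779, z_{0.86} = 1.08.
σ = (7.272 − 6.211)/(1.08 − (-0.8779)) = 0.542.
μ = 6.211 − (-0.8779)·0.542 = 6.687.
CV = √(exp(σ²)−1) = √(exp(0.2940)−1) = 0.585.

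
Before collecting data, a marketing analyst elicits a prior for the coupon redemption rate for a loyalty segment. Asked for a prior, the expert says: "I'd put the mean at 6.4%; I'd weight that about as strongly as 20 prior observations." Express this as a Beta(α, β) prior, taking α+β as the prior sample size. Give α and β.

Under the effective-sample-size interpretation, Beta(α, β) has prior mean α/(α+β) and prior sample size α+β.
So α+β = 20 and α/(α+β) = 0.064, giving α = 0.064·20 = 1.28 and β = 20 − 1.28 = 18.72.

α = 1.28, β = 18.72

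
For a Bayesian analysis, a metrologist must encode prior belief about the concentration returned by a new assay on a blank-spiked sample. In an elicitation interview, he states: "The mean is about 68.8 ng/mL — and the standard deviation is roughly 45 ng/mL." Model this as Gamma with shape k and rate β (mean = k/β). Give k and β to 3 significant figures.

For Gamma(k, rate β): mean = k/β, variance = k/β², so CV = 1/√k.
CV = SD/mean = 45/68.8 = 0.6541, hence k = 1/CV² = 2.34.
Then β = k/mean = 2.34/68.8 = 0.034.

k ≈ 2.34, β ≈ 0.034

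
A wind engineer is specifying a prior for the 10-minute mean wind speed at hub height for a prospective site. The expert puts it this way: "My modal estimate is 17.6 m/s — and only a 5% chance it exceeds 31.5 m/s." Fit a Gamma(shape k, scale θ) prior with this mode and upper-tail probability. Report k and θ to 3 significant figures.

k ≈ 9.23, θ ≈ 2.14

Gamma(k,θ) with k>1 has mode (k−1)θ, so θ = 17.6/(k−1).
Need P(X < 31.5) = 0.95 with θ tied to k this way. Start at k = 2, θ = 17.6: P(X<31.5) ≈ 0.534.
Too low — raise k to concentrate. Iterating converges to k ≈ 9.23.
Then θ = 17.6/(9.23−1) ≈ 2.14.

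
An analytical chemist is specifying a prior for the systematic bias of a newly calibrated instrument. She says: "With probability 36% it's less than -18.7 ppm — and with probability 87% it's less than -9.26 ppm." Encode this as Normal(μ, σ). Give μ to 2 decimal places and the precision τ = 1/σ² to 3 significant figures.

μ = -16.42, τ = 0.0247

The p-quantile of Normal(μ,σ) is μ + z_p·σ, with z_{0.36} = -0.3585 and z_{0.87} = 1.126.
Eliminate σ: μ = (z₂·x₁ − z₁·x₂)/(z₂ − z₁) = (1.126·-18.7 − (-0.3585)·-9.26)/1.485 = -16.42.
Then σ = (x₂ − x₁)/(z₂ − z₁) = (-9.26 − -18.7)/1.485 = 6.36.
Precision τ = 1/σ² = 1/6.358² = 0.0247.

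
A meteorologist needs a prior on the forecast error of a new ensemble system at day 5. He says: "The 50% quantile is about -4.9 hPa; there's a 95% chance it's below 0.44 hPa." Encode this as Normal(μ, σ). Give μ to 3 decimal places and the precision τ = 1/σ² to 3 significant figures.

For Normal(μ,σ), the p-quantile is μ + z_p·σ. Here z_{0.5} = 0, z_{0.95} = 1.645.
So -4.9 = μ + 0σ and 0.44 = μ + 1.645σ.
Subtracting: σ = (0.44 − -4.9)/(1.645 − (0)) = 3.246.
Then μ = -4.9 − (0)·3.246 = -4.900.
Precision τ = 1/σ² = 1/3.246² = 0.0949.

μ = -4.900, τ = 0.0949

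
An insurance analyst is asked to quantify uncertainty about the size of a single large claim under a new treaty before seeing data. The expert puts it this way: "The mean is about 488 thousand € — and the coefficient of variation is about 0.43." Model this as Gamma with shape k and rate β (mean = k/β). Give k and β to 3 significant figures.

For Gamma(k, rate β): mean = k/β, variance = k/β², so CV = 1/√k.
CV = 0.43, hence k = 1/CV² = 5.41.
Then β = k/mean = 5.41/488 = 0.0111.

k ≈ 5.41, β ≈ 0.0111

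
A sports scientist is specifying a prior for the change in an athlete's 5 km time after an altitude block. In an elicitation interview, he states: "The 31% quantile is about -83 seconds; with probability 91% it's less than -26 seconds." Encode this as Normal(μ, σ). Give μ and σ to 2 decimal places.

μ = -67.61, σ = 31.04

For Normal(μ,σ), the p-quantile is μ + z_p·σ. Here z_{0.31} = -0.4959, z_{0.91} = 1.341.
So -83 = μ − 0.4959σ and -26 = μ + 1.341σ.
Subtracting: σ = (-26 − -83)/(1.341 − (-0.4959)) = 31.04.
Then μ = -83 − (-0.4959)·31.04 = -67.61.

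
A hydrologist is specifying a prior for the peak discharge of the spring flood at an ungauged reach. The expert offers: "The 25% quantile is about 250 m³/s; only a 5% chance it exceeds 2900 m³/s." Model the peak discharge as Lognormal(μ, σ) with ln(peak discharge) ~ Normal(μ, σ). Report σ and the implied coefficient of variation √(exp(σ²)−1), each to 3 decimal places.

If T ~ Lognormal(μ,σ) then ln T ~ Normal(μ,σ), so the p-quantile of ln T is μ + z_p·σ.
ln(250) = 5.521 and ln(2900) = 7.972; z_{0.25} = -0.6745, z_{0.95} = 1.645.
σ = (7.972 − 5.521)/(1.645 − (-0.6745)) = 1.057.
μ = 5.521 − (-0.6745)·1.057 = 6.234.
CV = √(exp(σ²)−1) = √(exp(1.1168)−1) = 1.434.

σ ≈ 1.057, CV ≈ 1.434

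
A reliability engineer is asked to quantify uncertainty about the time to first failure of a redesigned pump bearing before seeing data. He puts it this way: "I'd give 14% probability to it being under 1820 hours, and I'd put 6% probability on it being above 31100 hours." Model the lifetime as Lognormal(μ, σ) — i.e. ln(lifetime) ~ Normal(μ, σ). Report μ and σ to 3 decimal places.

μ ≈ 8.670, σ ≈ 1.077

If T ~ Lognormal(μ,σ) then ln T ~ Normal(μ,σ), so the p-quantile of ln T is μ + z_p·σ.
ln(1820) = 7.507 and ln(31100) = 10.34; z_{0.14} = -1.08, z_{0.94} = 1.555.
σ = (10.34 − 7.507)/(1.555 − (-1.08)) = 1.077.
μ = 7.507 − (-1.08)·1.077 = 8.670.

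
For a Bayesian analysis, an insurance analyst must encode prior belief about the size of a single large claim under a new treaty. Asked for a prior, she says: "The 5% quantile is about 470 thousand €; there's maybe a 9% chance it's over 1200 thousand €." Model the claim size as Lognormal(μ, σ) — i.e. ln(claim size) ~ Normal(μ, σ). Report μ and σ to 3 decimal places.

μ ≈ 6.669, σ ≈ 0.314

If T ~ Lognormal(μ,σ) then ln T ~ Normal(μ,σ), so the p-quantile of ln T is μ + z_p·σ.
ln(470) = 6.153 and ln(1200) = 7.09; z_{0.05} = -1.645, z_{0.91} = 1.341.
σ = (7.09 − 6.153)/(1.341 − (-1.645)) = 0.314.
μ = 6.153 − (-1.645)·0.314 = 6.669.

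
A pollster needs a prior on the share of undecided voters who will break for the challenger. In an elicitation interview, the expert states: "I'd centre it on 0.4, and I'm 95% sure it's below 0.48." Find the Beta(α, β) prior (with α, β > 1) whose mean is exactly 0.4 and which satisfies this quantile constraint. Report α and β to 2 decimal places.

α ≈ 41.37, β ≈ 62.05

With mean 0.4 fixed, write α = 0.4s, β = 0.6s where s = α+β.
Need P(θ < 0.48) = 0.95 under Beta(0.4s, 0.6s). Normal approximation: (q−m)/√(m(1−m)/s) ≈ z_{0.95} = 1.64, so s ≈ 0.4·0.6·(1.64)²/(0.48−0.4)² = 101.5.
At s = 101.5: P(θ<0.48) ≈ 0.948. Adjusting to match 0.95 gives s ≈ 103.42.
So α = 0.4·103.42 ≈ 41.37, β = 0.6·103.42 ≈ 62.05.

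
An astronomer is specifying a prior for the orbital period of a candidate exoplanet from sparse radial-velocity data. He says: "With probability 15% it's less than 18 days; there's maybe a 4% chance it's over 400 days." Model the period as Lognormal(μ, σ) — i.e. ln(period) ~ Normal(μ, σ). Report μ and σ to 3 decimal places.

If T ~ Lognormal(μ,σ) then ln T ~ Normal(μ,σ), so the p-quantile of ln T is μ + z_p·σ.
ln(18) = 2.89 and ln(400) = 5.991; z_{0.15} = -1.036, z_{0.96} = 1.751.
σ = (5.991 − 2.89)/(1.751 − (-1.036)) = 1.113.
μ = 2.89 − (-1.036)·1.113 = 4.044.

μ ≈ 4.044, σ ≈ 1.113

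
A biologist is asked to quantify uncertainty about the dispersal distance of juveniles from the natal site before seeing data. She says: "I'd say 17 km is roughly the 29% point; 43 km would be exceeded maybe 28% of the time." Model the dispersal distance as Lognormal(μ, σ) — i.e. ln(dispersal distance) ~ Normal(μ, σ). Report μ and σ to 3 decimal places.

μ ≈ 3.285, σ ≈ 0.817

If T ~ Lognormal(μ,σ) then ln T ~ Normal(μ,σ), so the p-quantile of ln T is μ + z_p·σ.
ln(17) = 2.833 and ln(43) = 3.761; z_{0.29} = -0.5534, z_{0.72} = 0.5828.
σ = (3.761 − 2.833)/(0.5828 − (-0.5534)) = 0.817.
μ = 2.833 − (-0.5534)·0.817 = 3.285.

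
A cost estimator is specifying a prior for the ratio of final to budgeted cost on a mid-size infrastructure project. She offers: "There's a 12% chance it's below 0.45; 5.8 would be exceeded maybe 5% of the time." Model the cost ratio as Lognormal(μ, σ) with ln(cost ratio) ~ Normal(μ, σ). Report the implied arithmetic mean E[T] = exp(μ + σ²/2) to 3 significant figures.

E[T] ≈ 1.97

If T ~ Lognormal(μ,σ) then ln T ~ Normal(μ,σ), so the p-quantile of ln T is μ + z_p·σ.
ln(0.45) = -0.7985 and ln(5.8) = 1.758; z_{0.12} = -1.175, z_{0.95} = 1.645.
σ = (1.758 − -0.7985)/(1.645 − (-1.175)) = 0.907.
μ = -0.7985 − (-1.175)·0.907 = 0.267.
E[T] = exp(μ + σ²/2) = exp(0.267 + 0.4109) = 1.97.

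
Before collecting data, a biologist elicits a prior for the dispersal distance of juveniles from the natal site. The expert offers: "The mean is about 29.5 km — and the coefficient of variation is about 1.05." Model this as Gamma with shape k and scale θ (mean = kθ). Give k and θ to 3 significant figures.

For Gamma(k, scale θ): mean = kθ, variance = kθ², so CV = 1/√k.
CV = 1.05, hence k = 1/CV² = 0.907.
Then θ = mean/k = 29.5/0.907 = 32.5.

k ≈ 0.907, θ ≈ 32.5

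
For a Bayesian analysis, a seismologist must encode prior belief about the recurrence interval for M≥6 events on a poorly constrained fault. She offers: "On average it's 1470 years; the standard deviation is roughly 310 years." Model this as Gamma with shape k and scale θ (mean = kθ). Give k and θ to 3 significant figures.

For Gamma(k, scale θ): mean = kθ, variance = kθ², so CV = 1/√k.
CV = SD/mean = 310/1470 = 0.2109, hence k = 1/CV² = 22.5.
Then θ = mean/k = 1470/22.5 = 65.4.

k ≈ 22.5, θ ≈ 65.4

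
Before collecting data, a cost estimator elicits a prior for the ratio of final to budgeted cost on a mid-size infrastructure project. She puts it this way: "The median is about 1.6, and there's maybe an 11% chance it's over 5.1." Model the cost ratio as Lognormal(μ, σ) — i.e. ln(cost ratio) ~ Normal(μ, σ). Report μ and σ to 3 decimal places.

μ ≈ 0.470, σ ≈ 0.945

If T ~ Lognormal(μ,σ) then ln T ~ Normal(μ,σ), so the p-quantile of ln T is μ + z_p·σ.
ln(1.6) = 0.47 and ln(5.1) = 1.629; z_{0.5} = 0, z_{0.89} = 1.227.
σ = (1.629 − 0.47)/(1.227 − (0)) = 0.945.
μ = 0.47 − (0)·0.945 = 0.470.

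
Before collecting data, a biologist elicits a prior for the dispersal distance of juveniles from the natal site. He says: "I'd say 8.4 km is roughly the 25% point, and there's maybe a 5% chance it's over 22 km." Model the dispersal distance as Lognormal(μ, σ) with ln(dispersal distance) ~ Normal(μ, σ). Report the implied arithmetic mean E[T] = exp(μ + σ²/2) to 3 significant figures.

E[T] ≈ 12.1 km

If T ~ Lognormal(μ,σ) then ln T ~ Normal(μ,σ), so the p-quantile of ln T is μ + z_p·σ.
ln(8.4) = 2.128 and ln(22) = 3.091; z_{0.25} = -0.6745, z_{0.95} = 1.645.
σ = (3.091 − 2.128)/(1.645 − (-0.6745)) = 0.415.
μ = 2.128 − (-0.6745)·0.415 = 2.408.
E[T] = exp(μ + σ²/2) = exp(2.408 + 0.0862) = 12.1 km.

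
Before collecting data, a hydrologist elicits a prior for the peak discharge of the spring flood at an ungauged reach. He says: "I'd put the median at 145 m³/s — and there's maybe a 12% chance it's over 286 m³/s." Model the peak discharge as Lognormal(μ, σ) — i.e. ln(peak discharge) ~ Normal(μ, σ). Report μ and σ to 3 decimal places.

If T ~ Lognormal(μ,σ) then ln T ~ Normal(μ,σ), so the p-quantile of ln T is μ + z_p·σ.
ln(145) = 4.977 and ln(286) = 5.656; z_{0.5} = 0, z_{0.88} = 1.175.
σ = (5.656 − 4.977)/(1.175 − (0)) = 0.578.
μ = 4.977 − (0)·0.578 = 4.977.

μ ≈ 4.977, σ ≈ 0.578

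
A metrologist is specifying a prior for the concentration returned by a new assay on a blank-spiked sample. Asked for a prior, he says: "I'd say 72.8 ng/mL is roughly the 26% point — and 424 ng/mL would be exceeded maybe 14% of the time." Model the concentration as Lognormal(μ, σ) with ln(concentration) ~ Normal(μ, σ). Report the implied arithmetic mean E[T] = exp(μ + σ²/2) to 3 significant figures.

E[T] ≈ 237 ng/mL

If T ~ Lognormal(μ,σ) then ln T ~ Normal(μ,σ), so the p-quantile of ln T is μ + z_p·σ.
ln(72.8) = 4.288 and ln(424) = 6.05; z_{0.26} = -0.6433, z_{0.86} = 1.08.
σ = (6.05 − 4.288)/(1.08 − (-0.6433)) = 1.022.
μ = 4.288 − (-0.6433)·1.022 = 4.945.
E[T] = exp(μ + σ²/2) = exp(4.945 + 0.5225) = 237 ng/mL.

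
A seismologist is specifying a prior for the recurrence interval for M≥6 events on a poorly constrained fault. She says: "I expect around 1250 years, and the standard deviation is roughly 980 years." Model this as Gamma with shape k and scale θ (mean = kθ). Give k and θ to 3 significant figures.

For Gamma(k, scale θ): mean = kθ, variance = kθ², so CV = 1/√k.
CV = SD/mean = 980/1250 = 0.784, hence k = 1/CV² = 1.63.
Then θ = mean/k = 1250/1.63 = 768.

k ≈ 1.63, θ ≈ 768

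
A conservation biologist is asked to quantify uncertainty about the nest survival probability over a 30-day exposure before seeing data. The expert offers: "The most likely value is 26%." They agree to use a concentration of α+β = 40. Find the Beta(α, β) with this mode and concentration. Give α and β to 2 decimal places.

α = 10.88, β = 29.12

For α,β > 1 the Beta mode is (α−1)/(α+β−2). With α+β = 40, the mode is (α−1)/38.
Set (α−1)/38 = 0.26 → α = 1 + 0.26·38 = 10.88.
β = 40 − α = 29.12.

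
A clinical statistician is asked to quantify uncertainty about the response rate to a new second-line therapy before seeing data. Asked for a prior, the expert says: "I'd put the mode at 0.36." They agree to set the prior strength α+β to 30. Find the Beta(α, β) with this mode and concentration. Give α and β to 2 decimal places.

α = 11.08, β = 18.92

For α,β > 1 the Beta mode is (α−1)/(α+β−2). With α+β = 30, the mode is (α−1)/28.
Set (α−1)/28 = 0.36 → α = 1 + 0.36·28 = 11.08.
β = 30 − α = 18.92.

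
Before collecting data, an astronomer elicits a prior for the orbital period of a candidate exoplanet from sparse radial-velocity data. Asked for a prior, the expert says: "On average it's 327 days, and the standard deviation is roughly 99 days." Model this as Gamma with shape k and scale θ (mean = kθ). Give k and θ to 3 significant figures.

For Gamma(k, scale θ): mean = kθ, variance = kθ², so CV = 1/√k.
CV = SD/mean = 99/327 = 0.3028, hence k = 1/CV² = 10.9.
Then θ = mean/k = 327/10.9 = 30.

k ≈ 10.9, θ ≈ 30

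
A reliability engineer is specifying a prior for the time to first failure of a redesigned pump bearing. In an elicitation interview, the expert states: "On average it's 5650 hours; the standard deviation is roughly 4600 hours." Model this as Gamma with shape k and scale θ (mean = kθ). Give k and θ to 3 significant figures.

k ≈ 1.51, θ ≈ 3750

For Gamma(k, scale θ): mean = kθ, variance = kθ², so CV = 1/√k.
CV = SD/mean = 4600/5650 = 0.8142, hence k = 1/CV² = 1.51.
Then θ = mean/k = 5650/1.51 = 3750.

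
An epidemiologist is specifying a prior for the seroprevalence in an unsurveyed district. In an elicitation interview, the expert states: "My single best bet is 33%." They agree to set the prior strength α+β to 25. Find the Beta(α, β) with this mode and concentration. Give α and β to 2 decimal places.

For α,β > 1 the Beta mode is (α−1)/(α+β−2). With α+β = 25, the mode is (α−1)/23.
Set (α−1)/23 = 0.33 → α = 1 + 0.33·23 = 8.59.
β = 25 − α = 16.41.

α = 8.59, β = 16.41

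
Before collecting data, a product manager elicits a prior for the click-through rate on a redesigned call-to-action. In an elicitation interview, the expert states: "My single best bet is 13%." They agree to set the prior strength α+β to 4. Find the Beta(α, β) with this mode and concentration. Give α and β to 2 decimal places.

For α,β > 1 the Beta mode is (α−1)/(α+β−2). With α+β = 4, the mode is (α−1)/2.
Set (α−1)/2 = 0.13 → α = 1 + 0.13·2 = 1.26.
β = 4 − α = 2.74.

α = 1.26, β = 2.74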